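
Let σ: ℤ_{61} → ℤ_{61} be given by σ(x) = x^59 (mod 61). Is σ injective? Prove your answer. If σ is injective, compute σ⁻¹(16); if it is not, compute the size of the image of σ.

Since 61 is prime, the nonzero elements of ℤ_{61} form a cyclic group of order 60.
As gcd(59, 60) = 1, raising to the 59th power is a bijection on this group: if s^59 ≡ t^59 then (st^{−1})^59 = 1, and the only element of order dividing gcd(59, 60) = 1 is 1, so s = t.
With σ(0) = 0 this makes σ injective on all of ℤ_{61}, hence bijective (finite equal-size domain and codomain). In particular σ is injective.
Since σ is injective, we find the preimage of 16. The inverse of x ↦ x^59 on (ℤ_{61})^× is x ↦ x^59, because 59·59 = 3481 = 58·60 + 1 ≡ 1 (mod 60) and x^{60} = 1 for x ≠ 0 (Fermat). So σ⁻¹(16) = 16^59 mod 61.
Repeated squaring mod 61: 16^1 ≡ 16, 16^2 ≡ 16² = 256 ≡ 12, 16^4 ≡ 12² = 144 ≡ 22, 16^8 ≡ 22² = 484 ≡ 57, 16^16 ≡ 57² = 3249 ≡ 16, 16^32 ≡ 16² = 256 ≡ 12. Since 59 = 32 + 16 + 8 + 2 + 1, 16^59 ≡ 12·16·57·12·16: 12·16 = 192 ≡ 9, then 9·57 = 513 ≡ 25, then 25·12 = 300 ≡ 56, then 56·16 = 896 ≡ 42. So 16^59 ≡ 42 (mod 61).
Hence σ⁻¹(16) = 42.

42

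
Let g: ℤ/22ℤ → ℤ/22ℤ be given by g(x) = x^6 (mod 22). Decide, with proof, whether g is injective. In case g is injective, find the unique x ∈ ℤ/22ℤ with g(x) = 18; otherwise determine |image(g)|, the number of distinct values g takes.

12

g(10): Repeated squaring mod 22: 10^1 ≡ 10, 10^2 ≡ 10² = 100 ≡ 12, 10^4 ≡ 12² = 144 ≡ 12. Since 6 = 4 + 2, 10^6 ≡ 12·12: 12·12 = 144 ≡ 12. So 10^6 ≡ 12 (mod 22).
g(12): Repeated squaring mod 22: 12^1 ≡ 12, 12^2 ≡ 12² = 144 ≡ 12, 12^4 ≡ 12² = 144 ≡ 12. Since 6 = 4 + 2, 12^6 ≡ 12·12: 12·12 = 144 ≡ 12. So 12^6 ≡ 12 (mod 22).
So g(10) = g(12) = 12 while 10 ≠ 12, hence g is not injective.
Since g is not injective, we determine |image(g)|. Computing x^6 mod 22 for each x (by repeated squaring, reducing mod 22 at every step), the values g(0), g(1), …, g(21) are: 0, 1, 20, 3, 4, 5, 16, 15, 14, 9, 12, 11, 12, 9, 14, 15, 16, 5, 4, 3, 20, 1.
The distinct values are {0, 1, 3, 4, 5, 9, 11, 12, 14, 15, 16, 20}; there are 12 of them.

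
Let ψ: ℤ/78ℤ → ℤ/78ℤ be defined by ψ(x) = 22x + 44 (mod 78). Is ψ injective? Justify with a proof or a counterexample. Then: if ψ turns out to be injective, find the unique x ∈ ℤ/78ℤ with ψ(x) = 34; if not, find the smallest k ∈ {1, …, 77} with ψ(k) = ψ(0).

39

We have gcd(22, 78) = 2 > 1. Taking u = 0 and v = 39: ψ(0) = 44 and ψ(39) = 22·39 + 44 = 902 ≡ 44 (mod 78).
So ψ(0) = ψ(39) while 0 ≠ 39, hence ψ is not injective.
Since ψ is not injective, we find the least positive k with ψ(k) = ψ(0): this means 22k ≡ 0 (mod 78), i.e. 78 ∣ 22k. Since gcd(22, 78) = 2, dividing through by 2 this holds exactly when 39 ∣ 11k, and as gcd(11, 39) = 1, exactly when 39 ∣ k.
The smallest positive such k is 39.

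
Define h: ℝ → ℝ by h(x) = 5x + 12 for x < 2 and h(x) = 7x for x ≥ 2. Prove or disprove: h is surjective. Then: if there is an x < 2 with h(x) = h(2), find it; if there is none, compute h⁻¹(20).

Both pieces are strictly increasing (slopes 5 and 7), so each is injective on its own interval.
The left piece maps (−∞, 2) onto (−∞, 22); the right piece maps [2, ∞) onto [14, ∞).
The union (−∞, 22) ∪ [14, ∞) covers ℝ, so h is surjective.
For the follow-up: the images overlap, so an x < 2 with h(x) = h(2) exists. h(2) = 14; solving 5x + 12 = 14 for x < 2 gives x = (14 − 12)/5 = 2/5.

2/5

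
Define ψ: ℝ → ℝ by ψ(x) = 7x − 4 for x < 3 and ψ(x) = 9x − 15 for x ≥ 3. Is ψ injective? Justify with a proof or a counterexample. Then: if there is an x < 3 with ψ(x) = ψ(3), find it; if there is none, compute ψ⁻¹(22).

16/7

Both pieces are strictly increasing (slopes 7 and 9), so each is injective on its own interval.
The left piece maps (−∞, 3) onto (−∞, 17); the right piece maps [3, ∞) onto [12, ∞).
These images overlap. In particular ψ(3) = 12 (right piece), and solving 7x − 4 = 12 on the left piece gives x = 16/7 < 3.
So ψ(16/7) = ψ(3) with 16/7 ≠ 3, and ψ is not injective. This x = 16/7 is the requested value below 3.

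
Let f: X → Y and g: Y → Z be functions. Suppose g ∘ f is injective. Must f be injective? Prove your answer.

injective

Suppose f(s) = f(t). Applying g: (g ∘ f)(s) = (g ∘ f)(t). Since g ∘ f is injective, s = t. Therefore f is injective.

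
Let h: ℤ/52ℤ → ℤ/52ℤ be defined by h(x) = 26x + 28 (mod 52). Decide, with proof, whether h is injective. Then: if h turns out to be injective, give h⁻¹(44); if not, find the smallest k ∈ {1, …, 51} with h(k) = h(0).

2

Recall that h is injective when h(s) = h(t) forces s = t.
We have gcd(26, 52) = 26 > 1. Taking s = 0 and t = 2: h(0) = 28 and h(2) = 26·2 + 28 = 80 ≡ 28 (mod 52).
So h(0) = h(2) while 0 ≠ 2, hence h is not injective.
Since h is not injective, we find the least positive k with h(k) = h(0): this means 26k ≡ 0 (mod 52), i.e. 52 ∣ 26k. Since gcd(26, 52) = 26, dividing through by 26 this holds exactly when 2 ∣ k.
The smallest positive such k is 2.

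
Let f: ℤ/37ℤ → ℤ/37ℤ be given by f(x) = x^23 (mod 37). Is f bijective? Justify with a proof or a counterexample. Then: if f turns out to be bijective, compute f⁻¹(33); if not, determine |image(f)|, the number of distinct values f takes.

Since 37 is prime, the nonzero elements of ℤ/37ℤ form a cyclic group of order 36.
As gcd(23, 36) = 1, raising to the 23rd power is a bijection on this group: if x_1^23 ≡ x_2^23 then (x_1x_2^{−1})^23 = 1, and the only element of order dividing gcd(23, 36) = 1 is 1, so x_1 = x_2.
With f(0) = 0 this makes f injective on all of ℤ/37ℤ, hence bijective (finite equal-size domain and codomain). In particular f is bijective.
Since f is bijective, we find the preimage of 33. The inverse of x ↦ x^23 on (ℤ/37ℤ)^× is x ↦ x^11, because 23·11 = 253 = 7·36 + 1 ≡ 1 (mod 36) and x^{36} = 1 for x ≠ 0 (Fermat). So f⁻¹(33) = 33^11 mod 37.
Repeated squaring mod 37: 33^1 ≡ 33, 33^2 ≡ 33² = 1089 ≡ 16, 33^4 ≡ 16² = 256 ≡ 34, 33^8 ≡ 34² = 1156 ≡ 9. Since 11 = 8 + 2 + 1, 33^11 ≡ 9·16·33: 9·16 = 144 ≡ 33, then 33·33 = 1089 ≡ 16. So 33^11 ≡ 16 (mod 37).
Hence f⁻¹(33) = 16.

16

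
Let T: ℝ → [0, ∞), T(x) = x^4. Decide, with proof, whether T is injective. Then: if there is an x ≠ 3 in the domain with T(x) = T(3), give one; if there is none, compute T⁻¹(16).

T(3) = 81 = (−3)^4 = T(−3) (since 4 is even), with 3 ≠ −3. So T is not injective.
For the follow-up, such an x exists: taking x = −3 ∈ ℝ gives T(−3) = 81 = T(3) with −3 ≠ 3.

-3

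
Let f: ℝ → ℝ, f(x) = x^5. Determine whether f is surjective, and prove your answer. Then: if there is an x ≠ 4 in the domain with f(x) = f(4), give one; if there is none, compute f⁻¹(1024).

4

For any y ∈ ℝ, x = y^{1/5} ∈ ℝ gives f(x) = y, so f is surjective.
Since x ↦ x^5 is strictly increasing on ℝ, it is injective there, so no x ≠ 4 in the domain has f(x) = f(4). We therefore compute f⁻¹(1024) = 1024^{1/5} = 4 (indeed 4^5 = 1024).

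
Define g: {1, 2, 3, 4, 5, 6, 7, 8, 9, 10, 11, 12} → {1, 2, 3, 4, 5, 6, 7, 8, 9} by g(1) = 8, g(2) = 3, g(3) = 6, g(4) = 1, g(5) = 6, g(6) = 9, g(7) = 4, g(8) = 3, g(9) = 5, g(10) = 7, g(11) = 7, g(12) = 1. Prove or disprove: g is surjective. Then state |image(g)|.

No element maps to 2, so g is not surjective.
The image of g is {1, 3, 4, 5, 6, 7, 8, 9}, which has 8 elements.

8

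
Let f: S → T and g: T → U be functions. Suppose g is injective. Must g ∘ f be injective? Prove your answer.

not injective

No. Take S = {0, 1}, T = U = {0, 1, 2, 3}, f(0) = f(1) = 0, and g = identity (injective).
Then (g ∘ f)(0) = (g ∘ f)(1) = 0 with 0 ≠ 1, so g ∘ f is not injective.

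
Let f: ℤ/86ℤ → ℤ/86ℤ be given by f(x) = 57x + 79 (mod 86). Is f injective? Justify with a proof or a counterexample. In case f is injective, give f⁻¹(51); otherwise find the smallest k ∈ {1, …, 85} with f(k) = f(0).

84

Suppose f(u) = f(v) in ℤ/86ℤ. Then 57u + 79 ≡ 57v + 79 (mod 86), so 57(u − v) ≡ 0 (mod 86).
Since gcd(57, 86) = 1, 57 is invertible modulo 86, so u − v ≡ 0 (mod 86), i.e. u = v.
So f is injective.
We now compute 57⁻¹ mod 86 explicitly. Euclid's algorithm: 86 = 1·57 + 29, 57 = 1·29 + 28, 29 = 1·28 + 1; back-substituting gives 1 = 83·57 − 55·86, so 57⁻¹ ≡ 83 (mod 86).
Since f is injective, we compute f⁻¹(51): solve 57x + 79 ≡ 51 (mod 86), i.e. 57x ≡ 58 (mod 86).
Multiplying by 57⁻¹ = 83 gives x ≡ 83·58 = 4814 = 55·86 + 84 ≡ 84 (mod 86).
Check: f(84) = 57·84 + 79 = 4867 = 56·86 + 51 ≡ 51 (mod 86).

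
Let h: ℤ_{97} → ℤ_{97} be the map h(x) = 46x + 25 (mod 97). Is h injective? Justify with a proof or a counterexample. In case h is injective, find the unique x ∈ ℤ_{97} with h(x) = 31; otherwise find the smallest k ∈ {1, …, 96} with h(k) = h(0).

Suppose h(x_1) = h(x_2) in ℤ_{97}. Then 46x_1 + 25 ≡ 46x_2 + 25 (mod 97), so 46(x_1 − x_2) ≡ 0 (mod 97).
Since gcd(46, 97) = 1, 46 is invertible modulo 97, hence x_1 − x_2 ≡ 0 (mod 97), i.e. x_1 = x_2.
So h is injective.
We now compute 46⁻¹ mod 97 explicitly. Euclid's algorithm: 97 = 2·46 + 5, 46 = 9·5 + 1; back-substituting gives 1 = 19·46 − 9·97, so 46⁻¹ ≡ 19 (mod 97).
Since h is injective, we compute h⁻¹(31): solve 46x + 25 ≡ 31 (mod 97), i.e. 46x ≡ 6 (mod 97).
Multiplying by 46⁻¹ = 19 gives x ≡ 19·6 = 114 = 1·97 + 17 ≡ 17 (mod 97).
Check: h(17) = 46·17 + 25 = 807 = 8·97 + 31 ≡ 31 (mod 97).

17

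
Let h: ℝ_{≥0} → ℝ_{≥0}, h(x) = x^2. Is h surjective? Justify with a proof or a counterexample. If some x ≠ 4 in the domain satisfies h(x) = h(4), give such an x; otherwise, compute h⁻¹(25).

For any y ∈ ℝ_{≥0}, x = y^{1/2} ∈ ℝ_{≥0} gives h(x) = y, so h is surjective.
Since x ↦ x^2 is strictly increasing on ℝ_{≥0}, it is injective there, so no x ≠ 4 in the domain has h(x) = h(4). We therefore compute h⁻¹(25) = 25^{1/2} = 5 (indeed 5^2 = 25).

5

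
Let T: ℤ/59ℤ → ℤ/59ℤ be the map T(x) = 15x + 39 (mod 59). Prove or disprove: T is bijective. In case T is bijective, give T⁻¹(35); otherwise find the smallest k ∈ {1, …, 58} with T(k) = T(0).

43

By definition, T is injective when T(u) = T(v) forces u = v.
Suppose T(u) = T(v) in ℤ/59ℤ. Then 15u + 39 ≡ 15v + 39 (mod 59), so 15(u − v) ≡ 0 (mod 59).
Since gcd(15, 59) = 1, 15 is invertible modulo 59, thus u − v ≡ 0 (mod 59), i.e. u = v.
We now compute 15⁻¹ mod 59 explicitly. Euclid's algorithm: 59 = 3·15 + 14, 15 = 1·14 + 1; back-substituting gives 1 = 4·15 − 1·59, so 15⁻¹ ≡ 4 (mod 59).
For any y ∈ ℤ/59ℤ, x = 4(y − 39) mod 59 satisfies T(x) = 15·4(y − 39) + 39 ≡ y (since 15·4 ≡ 1 mod 59). So every y has a preimage.
Hence T is bijective.
Since T is bijective, we compute T⁻¹(35): solve 15x + 39 ≡ 35 (mod 59), i.e. 15x ≡ 55 (mod 59).
Multiplying by 15⁻¹ = 4 gives x ≡ 4·55 = 220 = 3·59 + 43 ≡ 43 (mod 59).
Check: T(43) = 15·43 + 39 = 684 = 11·59 + 35 ≡ 35 (mod 59).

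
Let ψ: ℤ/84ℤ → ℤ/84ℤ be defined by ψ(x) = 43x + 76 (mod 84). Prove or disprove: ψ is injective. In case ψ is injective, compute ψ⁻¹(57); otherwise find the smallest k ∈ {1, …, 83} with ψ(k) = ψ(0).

23

Recall: ψ is injective if ψ(u) = ψ(v) implies u = v.
Suppose ψ(u) = ψ(v) in ℤ/84ℤ. Then 43u + 76 ≡ 43v + 76 (mod 84), therefore 43(u − v) ≡ 0 (mod 84).
Since gcd(43, 84) = 1, 43 is invertible modulo 84, thus u − v ≡ 0 (mod 84), i.e. u = v.
Therefore ψ is injective.
We now compute 43⁻¹ mod 84 explicitly. Euclid's algorithm: 84 = 1·43 + 41, 43 = 1·41 + 2, 41 = 20·2 + 1; back-substituting gives 1 = 43·43 − 22·84, so 43⁻¹ ≡ 43 (mod 84).
Since ψ is injective, we compute ψ⁻¹(57): solve 43x + 76 ≡ 57 (mod 84), i.e. 43x ≡ 65 (mod 84).
Multiplying by 43⁻¹ = 43 gives x ≡ 43·65 = 2795 = 33·84 + 23 ≡ 23 (mod 84).
Check: ψ(23) = 43·23 + 76 = 1065 = 12·84 + 57 ≡ 57 (mod 84).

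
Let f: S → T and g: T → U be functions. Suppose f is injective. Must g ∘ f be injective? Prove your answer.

not injective

No. Take S = T = U = {1, 2}, f = identity (injective), and g(x) = 1 for every x.
Then (g ∘ f)(1) = 1 = (g ∘ f)(2) with 1 ≠ 2, so g ∘ f is not injective.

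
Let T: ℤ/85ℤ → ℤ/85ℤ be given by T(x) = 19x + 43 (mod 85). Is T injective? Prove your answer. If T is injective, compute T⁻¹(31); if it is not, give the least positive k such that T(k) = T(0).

62

By definition, T is injective when T(a) = T(b) forces a = b.
If T(a) = T(b), then 19a ≡ 19b (mod 85). Because gcd(19, 85) = 1, we may cancel 19 to get a ≡ b (mod 85).
Therefore T is injective.
We now compute 19⁻¹ mod 85 explicitly. Euclid's algorithm: 85 = 4·19 + 9, 19 = 2·9 + 1; back-substituting gives 1 = 9·19 − 2·85, so 19⁻¹ ≡ 9 (mod 85).
Since T is injective, we compute T⁻¹(31): solve 19x + 43 ≡ 31 (mod 85), i.e. 19x ≡ 73 (mod 85).
Multiplying by 19⁻¹ = 9 gives x ≡ 9·73 = 657 = 7·85 + 62 ≡ 62 (mod 85).
Check: T(62) = 19·62 + 43 = 1221 = 14·85 + 31 ≡ 31 (mod 85).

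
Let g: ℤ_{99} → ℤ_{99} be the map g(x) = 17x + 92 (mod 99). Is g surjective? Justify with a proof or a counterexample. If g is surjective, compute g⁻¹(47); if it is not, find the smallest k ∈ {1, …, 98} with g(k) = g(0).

9

Since gcd(17, 99) = 1, 17 is invertible modulo 99. Euclid's algorithm: 99 = 5·17 + 14, 17 = 1·14 + 3, 14 = 4·3 + 2, 3 = 1·2 + 1; back-substituting gives 1 = 35·17 − 6·99, so 17⁻¹ ≡ 35 (mod 99).
For any y ∈ ℤ_{99}, x = 35(y − 92) mod 99 satisfies g(x) = 17·35(y − 92) + 92 ≡ y (since 17·35 ≡ 1 mod 99). So every y has a preimage.
Thus g is surjective.
Since g is surjective, we find g⁻¹(47): we need 17x ≡ 47 − 92 ≡ 54 (mod 99). Using 17⁻¹ = 35: x ≡ 35·54 = 1890 = 19·99 + 9, so x = 9.
Check: g(9) = 17·9 + 92 = 245 = 2·99 + 47 ≡ 47 (mod 99).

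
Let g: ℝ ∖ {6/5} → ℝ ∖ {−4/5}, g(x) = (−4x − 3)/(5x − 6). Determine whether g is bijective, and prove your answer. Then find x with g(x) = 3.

Suppose g(s) = g(t). Cross-multiplying: (−4s − 3)(5t − 6) = (−4t − 3)(5s − 6).
Expanding both sides and cancelling the symmetric terms leaves 39·(s − t) = 0. Since 39 ≠ 0, s = t. Therefore g is injective.
For any y ≠ −4/5, solving y(5x − 6) = −4x − 3 for x gives a well-defined x ≠ 6/5. So g is surjective.
So g is bijective.
Solving g(x) = 3: cross-multiplying gives −4x − 3 = 3(5x − 6), which rearranges to −19x = −15, so x = 15/19.

15/19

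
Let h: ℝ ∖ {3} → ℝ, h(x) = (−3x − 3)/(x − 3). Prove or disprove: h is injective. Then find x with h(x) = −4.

Suppose h(s) = h(t). Cross-multiplying: (−3s − 3)(t − 3) = (−3t − 3)(s − 3).
Expanding both sides and cancelling the symmetric terms leaves 12·(s − t) = 0. Since 12 ≠ 0, s = t. Thus h is injective.
Solving h(x) = −4: cross-multiplying gives −3x − 3 = −4(x − 3), which rearranges to 1x = 15, so x = 15.

15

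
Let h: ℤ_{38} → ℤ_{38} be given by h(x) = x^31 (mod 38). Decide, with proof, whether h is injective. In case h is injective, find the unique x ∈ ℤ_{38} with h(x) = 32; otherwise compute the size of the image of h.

10

Computing x^31 mod 38 for each x (by repeated squaring, reducing mod 38 at every step), the values h(0), h(1), …, h(37) are: 0, 1, 22, 33, 28, 17, 4, 7, 8, 25, 32, 11, 12, 15, 2, 29, 24, 35, 18, 19, 20, 3, 14, 9, 36, 23, 26, 27, 6, 13, 30, 31, 34, 21, 10, 5, 16, 37.
Every element of ℤ_{38} appears exactly once in this list, so h is a bijection, and in particular injective.
Since h is injective, we read off the preimage of 32 from the same table: h(10) = 32, so h⁻¹(32) = 10.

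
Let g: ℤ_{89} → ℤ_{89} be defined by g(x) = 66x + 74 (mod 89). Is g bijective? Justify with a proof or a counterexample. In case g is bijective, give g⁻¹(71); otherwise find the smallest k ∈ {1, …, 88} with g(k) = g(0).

4

By definition, g is injective if g(u) = g(v) implies u = v.
Suppose g(u) = g(v) in ℤ_{89}. Then 66u + 74 ≡ 66v + 74 (mod 89), therefore 66(u − v) ≡ 0 (mod 89).
Since gcd(66, 89) = 1, 66 is invertible modulo 89, thus u − v ≡ 0 (mod 89), i.e. u = v.
We now compute 66⁻¹ mod 89 explicitly. Euclid's algorithm: 89 = 1·66 + 23, 66 = 2·23 + 20, 23 = 1·20 + 3, 20 = 6·3 + 2, 3 = 1·2 + 1; back-substituting gives 1 = 58·66 − 43·89, so 66⁻¹ ≡ 58 (mod 89).
For any y ∈ ℤ_{89}, x = 58(y − 74) mod 89 satisfies g(x) = 66·58(y − 74) + 74 ≡ y (since 66·58 ≡ 1 mod 89). So every y has a preimage.
Hence g is bijective.
Since g is bijective, we compute g⁻¹(71): solve 66x + 74 ≡ 71 (mod 89), i.e. 66x ≡ 86 (mod 89).
Multiplying by 66⁻¹ = 58 gives x ≡ 58·86 = 4988 = 56·89 + 4 ≡ 4 (mod 89).
Check: g(4) = 66·4 + 74 = 338 = 3·89 + 71 ≡ 71 (mod 89).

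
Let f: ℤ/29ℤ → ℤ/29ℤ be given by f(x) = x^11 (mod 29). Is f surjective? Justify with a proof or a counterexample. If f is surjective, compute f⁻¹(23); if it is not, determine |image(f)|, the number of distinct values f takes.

7

Since 29 is prime, the nonzero elements of ℤ/29ℤ form a cyclic group of order 28.
As gcd(11, 28) = 1, raising to the 11th power is a bijection on this group: if u^11 ≡ v^11 then (uv^{−1})^11 = 1, and the only element of order dividing gcd(11, 28) = 1 is 1, so u = v.
With f(0) = 0 this makes f injective on all of ℤ/29ℤ, hence bijective (finite equal-size domain and codomain). In particular f is surjective.
Since f is surjective, we find the preimage of 23. The inverse of x ↦ x^11 on (ℤ/29ℤ)^× is x ↦ x^23, because 11·23 = 253 = 9·28 + 1 ≡ 1 (mod 28) and x^{28} = 1 for x ≠ 0 (Fermat). So f⁻¹(23) = 23^23 mod 29.
Repeated squaring mod 29: 23^1 ≡ 23, 23^2 ≡ 23² = 529 ≡ 7, 23^4 ≡ 7² = 49 ≡ 20, 23^8 ≡ 20² = 400 ≡ 23, 23^16 ≡ 23² = 529 ≡ 7. Since 23 = 16 + 4 + 2 + 1, 23^23 ≡ 7·20·7·23: 7·20 = 140 ≡ 24, then 24·7 = 168 ≡ 23, then 23·23 = 529 ≡ 7. So 23^23 ≡ 7 (mod 29).
Hence f⁻¹(23) = 7.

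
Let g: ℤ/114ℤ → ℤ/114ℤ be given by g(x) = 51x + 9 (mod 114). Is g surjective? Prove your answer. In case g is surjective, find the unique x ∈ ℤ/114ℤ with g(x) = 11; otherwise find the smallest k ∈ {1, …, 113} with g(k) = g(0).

38

Recall: g is surjective if every y in the codomain equals g(x) for some x in the domain.
Since gcd(51, 114) = 3, we have 51x ≡ 0 (mod 3) for all x, so g(x) ≡ 0 (mod 3).
But 1 ≢ 0 (mod 3), so 1 ∈ ℤ/114ℤ has no preimage. So g is not surjective.
Since g is not surjective, we find the least positive k with g(k) = g(0): this means 51k ≡ 0 (mod 114), i.e. 114 ∣ 51k. Since gcd(51, 114) = 3, dividing through by 3 this holds exactly when 38 ∣ 17k, and as gcd(17, 38) = 1, exactly when 38 ∣ k.
The smallest positive such k is 38.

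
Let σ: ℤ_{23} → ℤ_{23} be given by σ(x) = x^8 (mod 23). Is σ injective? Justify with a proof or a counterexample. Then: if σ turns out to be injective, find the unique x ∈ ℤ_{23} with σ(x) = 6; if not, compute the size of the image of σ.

12

σ(11): Repeated squaring mod 23: 11^1 ≡ 11, 11^2 ≡ 11² = 121 ≡ 6, 11^4 ≡ 6² = 36 ≡ 13, 11^8 ≡ 13² = 169 ≡ 8. So 11^8 ≡ 8 (mod 23).
σ(12): Repeated squaring mod 23: 12^1 ≡ 12, 12^2 ≡ 12² = 144 ≡ 6, 12^4 ≡ 6² = 36 ≡ 13, 12^8 ≡ 13² = 169 ≡ 8. So 12^8 ≡ 8 (mod 23).
So σ(11) = σ(12) = 8 while 11 ≠ 12, thus σ is not injective.
Since σ is not injective, we determine |image(σ)|. Computing x^8 mod 23 for each x (by repeated squaring, reducing mod 23 at every step), the values σ(0), σ(1), …, σ(22) are: 0, 1, 3, 6, 9, 16, 18, 12, 4, 13, 2, 8, 8, 2, 13, 4, 12, 18, 16, 9, 6, 3, 1.
The distinct values are {0, 1, 2, 3, 4, 6, 8, 9, 12, 13, 16, 18}; there are 12 of them.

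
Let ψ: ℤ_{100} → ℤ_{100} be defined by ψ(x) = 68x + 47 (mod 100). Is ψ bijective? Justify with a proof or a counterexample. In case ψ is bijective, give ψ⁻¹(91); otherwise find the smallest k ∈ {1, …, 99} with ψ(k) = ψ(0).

We have gcd(68, 100) = 4 > 1. Taking u = 0 and v = 25: ψ(0) = 47 and ψ(25) = 68·25 + 47 = 1747 ≡ 47 (mod 100).
So ψ(0) = ψ(25) while 0 ≠ 25, thus ψ is not injective, hence not bijective.
Since ψ is not bijective, we find the least positive k with ψ(k) = ψ(0): this means 68k ≡ 0 (mod 100), i.e. 100 ∣ 68k. Since gcd(68, 100) = 4, dividing through by 4 this holds exactly when 25 ∣ 17k, and as gcd(17, 25) = 1, exactly when 25 ∣ k.
The smallest positive such k is 25.

25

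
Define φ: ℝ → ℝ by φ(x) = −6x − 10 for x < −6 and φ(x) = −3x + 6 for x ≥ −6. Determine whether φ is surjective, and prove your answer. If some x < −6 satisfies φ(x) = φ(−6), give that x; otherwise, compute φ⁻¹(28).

Both pieces are strictly decreasing (slopes −6 and −3), so each is injective on its own interval.
The left piece maps (−∞, −6) onto (26, ∞); the right piece maps [−6, ∞) onto (−∞, 24].
The union (26, ∞) ∪ (−∞, 24] omits the interval between 26 and 24; in particular 26 has no preimage. So φ is not surjective.
Because the two images are disjoint, no x < −6 has φ(x) = φ(−6), so we compute φ⁻¹(28): 28 lies in (26, ∞), so solve −6x − 10 = 28: x = (28 + 10)/(−6) = −19/3.

-19/3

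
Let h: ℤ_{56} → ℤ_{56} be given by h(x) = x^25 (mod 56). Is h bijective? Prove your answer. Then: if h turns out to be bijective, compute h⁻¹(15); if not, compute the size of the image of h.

h(0) = 0^25 = 0.
h(14): Repeated squaring mod 56: 14^1 ≡ 14, 14^2 ≡ 14² = 196 ≡ 28, 14^4 ≡ 28² = 784 ≡ 0, 14^8 ≡ 0² = 0, 14^16 ≡ 0² = 0. Since 25 = 16 + 8 + 1, 14^25 ≡ 0·0·14: 0·0 = 0, then 0·14 = 0. So 14^25 ≡ 0 (mod 56).
So h(0) = h(14) = 0 while 0 ≠ 14, thus h is not injective, hence not bijective.
Since h is not bijective, we determine |image(h)|. Computing x^25 mod 56 for each x (by repeated squaring, reducing mod 56 at every step), the values h(0), h(1), …, h(55) are: 0, 1, 16, 3, 32, 5, 48, 7, 8, 9, 24, 11, 40, 13, 0, 15, 16, 17, 32, 19, 48, 21, 8, 23, 24, 25, 40, 27, 0, 29, 16, 31, 32, 33, 48, 35, 8, 37, 24, 39, 40, 41, 0, 43, 16, 45, 32, 47, 48, 49, 8, 51, 24, 53, 40, 55.
The distinct values are {0, 1, 3, 5, 7, 8, 9, 11, 13, 15, 16, 17, 19, 21, 23, 24, 25, 27, 29, 31, 32, 33, 35, 37, 39, 40, 41, 43, 45, 47, 48, 49, 51, 53, 55}; there are 35 of them.

35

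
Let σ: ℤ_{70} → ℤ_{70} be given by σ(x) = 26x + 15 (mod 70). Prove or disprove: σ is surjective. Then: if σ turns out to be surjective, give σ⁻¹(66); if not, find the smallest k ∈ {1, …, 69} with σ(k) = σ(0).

Since gcd(26, 70) = 2, we have 26x ≡ 0 (mod 2) for all x, so σ(x) ≡ 1 (mod 2).
But 0 ≢ 1 (mod 2), so 0 ∈ ℤ_{70} has no preimage. Thus σ is not surjective.
Since σ is not surjective, we find the least positive k with σ(k) = σ(0): this means 26k ≡ 0 (mod 70), i.e. 70 ∣ 26k. Since gcd(26, 70) = 2, dividing through by 2 this holds exactly when 35 ∣ 13k, and as gcd(13, 35) = 1, exactly when 35 ∣ k.
The smallest positive such k is 35.

35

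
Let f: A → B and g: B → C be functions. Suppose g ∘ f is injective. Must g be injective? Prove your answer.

not injective

No. Take A = {0, 1, 2}, B = {0, 1, 2, 3, 4, 5}, C = {0, 1, 2, 3, 4, 5}, f(a) = a for each a ∈ A, and g(b) = 4 if b ∈ {4, 5} else g(b) = b.
Then g ∘ f = f is injective (A ⊂ B and f is the inclusion), but g(4) = g(5) = 4 with 4 ≠ 5, so g is not injective.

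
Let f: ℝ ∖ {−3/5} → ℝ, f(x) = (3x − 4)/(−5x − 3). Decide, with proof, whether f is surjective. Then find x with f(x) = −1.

If f(x) = −3/5, cross-multiplying gives −5(3x − 4) = 3(−5x − 3), which simplifies to 20 = −9 — false.  So −3/5 has no preimage and f is not surjective.
Solving f(x) = −1: cross-multiplying gives 3x − 4 = −1(−5x − 3), which rearranges to −2x = 7, so x = −7/2.

-7/2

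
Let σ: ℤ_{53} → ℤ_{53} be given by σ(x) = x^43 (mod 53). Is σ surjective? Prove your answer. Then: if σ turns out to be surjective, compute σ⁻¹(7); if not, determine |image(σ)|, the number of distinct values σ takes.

17

Since 53 is prime, the nonzero elements of ℤ_{53} form a cyclic group of order 52.
As gcd(43, 52) = 1, raising to the 43rd power is a bijection on this group: if a^43 ≡ b^43 then (ab^{−1})^43 = 1, and the only element of order dividing gcd(43, 52) = 1 is 1, so a = b.
With σ(0) = 0 this makes σ injective on all of ℤ_{53}, hence bijective (finite equal-size domain and codomain). In particular σ is surjective.
Since σ is surjective, we find the preimage of 7. The inverse of x ↦ x^43 on (ℤ_{53})^× is x ↦ x^23, because 43·23 = 989 = 19·52 + 1 ≡ 1 (mod 52) and x^{52} = 1 for x ≠ 0 (Fermat). So σ⁻¹(7) = 7^23 mod 53.
Repeated squaring mod 53: 7^1 ≡ 7, 7^2 ≡ 7² = 49, 7^4 ≡ 49² = 2401 ≡ 16, 7^8 ≡ 16² = 256 ≡ 44, 7^16 ≡ 44² = 1936 ≡ 28. Since 23 = 16 + 4 + 2 + 1, 7^23 ≡ 28·16·49·7: 28·16 = 448 ≡ 24, then 24·49 = 1176 ≡ 10, then 10·7 = 70 ≡ 17. So 7^23 ≡ 17 (mod 53).
Hence σ⁻¹(7) = 17.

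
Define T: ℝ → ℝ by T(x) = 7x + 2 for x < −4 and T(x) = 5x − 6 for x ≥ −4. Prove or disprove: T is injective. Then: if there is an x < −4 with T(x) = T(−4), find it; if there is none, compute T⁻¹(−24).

Both pieces are strictly increasing (slopes 7 and 5), so each is injective on its own interval.
The left piece maps (−∞, −4) onto (−∞, −26); the right piece maps [−4, ∞) onto [−26, ∞).
These images are disjoint, so no value is attained by both pieces. Hence T is injective.
Because the two images are disjoint, no x < −4 has T(x) = T(−4), so we compute T⁻¹(−24): −24 lies in [−26, ∞), so solve 5x − 6 = −24: x = (−24 + 6)/5 = −18/5.

-18/5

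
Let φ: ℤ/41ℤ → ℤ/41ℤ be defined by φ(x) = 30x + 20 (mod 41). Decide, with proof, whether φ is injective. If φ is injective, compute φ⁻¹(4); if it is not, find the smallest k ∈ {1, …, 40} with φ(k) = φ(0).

If φ(u) = φ(v), then 30u ≡ 30v (mod 41). Because gcd(30, 41) = 1, we may cancel 30 to get u ≡ v (mod 41).
Therefore φ is injective.
We now compute 30⁻¹ mod 41 explicitly. Euclid's algorithm: 41 = 1·30 + 11, 30 = 2·11 + 8, 11 = 1·8 + 3, 8 = 2·3 + 2, 3 = 1·2 + 1; back-substituting gives 1 = 26·30 − 19·41, so 30⁻¹ ≡ 26 (mod 41).
Since φ is injective, we find φ⁻¹(4): we need 30x ≡ 4 − 20 ≡ 25 (mod 41). Using 30⁻¹ = 26: x ≡ 26·25 = 650 = 15·41 + 35, so x = 35.
Check: φ(35) = 30·35 + 20 = 1070 = 26·41 + 4 ≡ 4 (mod 41).

35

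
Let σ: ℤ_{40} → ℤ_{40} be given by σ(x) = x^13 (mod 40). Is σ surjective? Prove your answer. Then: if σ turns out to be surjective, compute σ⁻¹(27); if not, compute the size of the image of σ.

25

σ(0) = 0^13 = 0.
σ(10): Repeated squaring mod 40: 10^1 ≡ 10, 10^2 ≡ 10² = 100 ≡ 20, 10^4 ≡ 20² = 400 ≡ 0, 10^8 ≡ 0² = 0. Since 13 = 8 + 4 + 1, 10^13 ≡ 0·0·10: 0·0 = 0, then 0·10 = 0. So 10^13 ≡ 0 (mod 40).
So σ(0) = σ(10) = 0 while 0 ≠ 10, so σ is not injective.
A non-injective map from the 40-element set ℤ_{40} to itself takes at most 39 distinct values, so it cannot be surjective. So σ is not surjective.
Since σ is not surjective, we determine |image(σ)|. Computing x^13 mod 40 for each x (by repeated squaring, reducing mod 40 at every step), the values σ(0), σ(1), …, σ(39) are: 0, 1, 32, 3, 24, 5, 16, 7, 8, 9, 0, 11, 32, 13, 24, 15, 16, 17, 8, 19, 0, 21, 32, 23, 24, 25, 16, 27, 8, 29, 0, 31, 32, 33, 24, 35, 16, 37, 8, 39.
The distinct values are {0, 1, 3, 5, 7, 8, 9, 11, 13, 15, 16, 17, 19, 21, 23, 24, 25, 27, 29, 31, 32, 33, 35, 37, 39}; there are 25 of them.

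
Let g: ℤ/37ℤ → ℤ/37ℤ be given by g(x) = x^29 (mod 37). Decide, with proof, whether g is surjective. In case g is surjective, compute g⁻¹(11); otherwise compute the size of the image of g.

27

Since 37 is prime, the nonzero elements of ℤ/37ℤ form a cyclic group of order 36.
As gcd(29, 36) = 1, raising to the 29th power is a bijection on this group: if x_1^29 ≡ x_2^29 then (x_1x_2^{−1})^29 = 1, and the only element of order dividing gcd(29, 36) = 1 is 1, so x_1 = x_2.
With g(0) = 0 this makes g injective on all of ℤ/37ℤ, hence bijective (finite equal-size domain and codomain). In particular g is surjective.
Since g is surjective, we find the preimage of 11. The inverse of x ↦ x^29 on (ℤ/37ℤ)^× is x ↦ x^5, because 29·5 = 145 = 4·36 + 1 ≡ 1 (mod 36) and x^{36} = 1 for x ≠ 0 (Fermat). So g⁻¹(11) = 11^5 mod 37.
Repeated squaring mod 37: 11^1 ≡ 11, 11^2 ≡ 11² = 121 ≡ 10, 11^4 ≡ 10² = 100 ≡ 26. Since 5 = 4 + 1, 11^5 ≡ 26·11: 26·11 = 286 ≡ 27. So 11^5 ≡ 27 (mod 37).
Hence g⁻¹(11) = 27.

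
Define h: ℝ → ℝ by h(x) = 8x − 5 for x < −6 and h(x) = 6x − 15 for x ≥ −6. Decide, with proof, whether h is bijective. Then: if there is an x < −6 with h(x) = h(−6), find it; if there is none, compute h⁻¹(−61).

-7

Both pieces are strictly increasing (slopes 8 and 6), so each is injective on its own interval.
The left piece maps (−∞, −6) onto (−∞, −53); the right piece maps [−6, ∞) onto [−51, ∞).
The images leave a gap (−53 has no preimage), so h is not surjective, hence not bijective.
Because the two images are disjoint, no x < −6 has h(x) = h(−6), so we compute h⁻¹(−61): −61 lies in (−∞, −53), so solve 8x − 5 = −61: x = (−61 + 5)/8 = −7.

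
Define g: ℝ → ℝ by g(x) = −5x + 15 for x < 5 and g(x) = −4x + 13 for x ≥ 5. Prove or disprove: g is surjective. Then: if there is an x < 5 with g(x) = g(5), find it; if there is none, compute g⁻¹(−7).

22/5

Both pieces are strictly decreasing (slopes −5 and −4), so each is injective on its own interval.
The left piece maps (−∞, 5) onto (−10, ∞); the right piece maps [5, ∞) onto (−∞, −7].
The union (−10, ∞) ∪ (−∞, −7] covers ℝ, so g is surjective.
For the follow-up: the images overlap, so an x < 5 with g(x) = g(5) exists. g(5) = −7; solving −5x + 15 = −7 for x < 5 gives x = (−7 − 15)/(−5) = 22/5.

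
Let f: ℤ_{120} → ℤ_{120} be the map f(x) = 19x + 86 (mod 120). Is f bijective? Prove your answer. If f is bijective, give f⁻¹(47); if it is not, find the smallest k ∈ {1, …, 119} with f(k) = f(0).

99

If f(x_1) = f(x_2), then 19x_1 ≡ 19x_2 (mod 120). Because gcd(19, 120) = 1, we may cancel 19 to get x_1 ≡ x_2 (mod 120).
We now compute 19⁻¹ mod 120 explicitly. Euclid's algorithm: 120 = 6·19 + 6, 19 = 3·6 + 1; back-substituting gives 1 = 19·19 − 3·120, so 19⁻¹ ≡ 19 (mod 120).
For any y ∈ ℤ_{120}, x = 19(y − 86) mod 120 satisfies f(x) = 19·19(y − 86) + 86 ≡ y (since 19·19 ≡ 1 mod 120). So every y has a preimage.
Thus f is bijective.
Since f is bijective, we find f⁻¹(47): we need 19x ≡ 47 − 86 ≡ 81 (mod 120). Using 19⁻¹ = 19: x ≡ 19·81 = 1539 = 12·120 + 99, so x = 99.
Check: f(99) = 19·99 + 86 = 1967 = 16·120 + 47 ≡ 47 (mod 120).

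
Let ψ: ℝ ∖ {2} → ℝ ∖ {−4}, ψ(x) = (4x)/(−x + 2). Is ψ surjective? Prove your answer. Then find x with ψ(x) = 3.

For any y ≠ −4, solving y(−x + 2) = 4x for x gives a well-defined x ≠ 2. So ψ is surjective.
Solving ψ(x) = 3: cross-multiplying gives 4x = 3(−x + 2), which rearranges to 7x = 6, so x = 6/7.

6/7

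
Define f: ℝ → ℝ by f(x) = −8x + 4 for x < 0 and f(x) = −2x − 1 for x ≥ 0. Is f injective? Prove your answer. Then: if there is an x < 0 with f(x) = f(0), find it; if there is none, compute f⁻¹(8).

-1/2

Both pieces are strictly decreasing (slopes −8 and −2), so each is injective on its own interval.
The left piece maps (−∞, 0) onto (4, ∞); the right piece maps [0, ∞) onto (−∞, −1].
These images are disjoint, so no value is attained by both pieces. Hence f is injective.
Because the two images are disjoint, no x < 0 has f(x) = f(0), so we compute f⁻¹(8): 8 lies in (4, ∞), so solve −8x + 4 = 8: x = (8 − 4)/(−8) = −1/2.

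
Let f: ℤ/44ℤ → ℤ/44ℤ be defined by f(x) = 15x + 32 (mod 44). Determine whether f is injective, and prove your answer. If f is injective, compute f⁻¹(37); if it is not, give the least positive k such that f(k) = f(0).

Recall: f is injective if f(u) = f(v) implies u = v.
If f(u) = f(v), then 15u ≡ 15v (mod 44). Because gcd(15, 44) = 1, we may cancel 15 to get u ≡ v (mod 44).
Hence f is injective.
We now compute 15⁻¹ mod 44 explicitly. Euclid's algorithm: 44 = 2·15 + 14, 15 = 1·14 + 1; back-substituting gives 1 = 3·15 − 1·44, so 15⁻¹ ≡ 3 (mod 44).
Since f is injective, we compute f⁻¹(37): solve 15x + 32 ≡ 37 (mod 44), i.e. 15x ≡ 5 (mod 44).
Multiplying by 15⁻¹ = 3 gives x ≡ 3·5 = 15 ≡ 15 (mod 44).
Check: f(15) = 15·15 + 32 = 257 = 5·44 + 37 ≡ 37 (mod 44).

15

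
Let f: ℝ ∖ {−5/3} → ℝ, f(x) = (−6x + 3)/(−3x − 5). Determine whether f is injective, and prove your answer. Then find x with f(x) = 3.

Suppose f(a) = f(b). Cross-multiplying: (−6a + 3)(−3b − 5) = (−6b + 3)(−3a − 5).
Expanding both sides and cancelling the symmetric terms leaves 39·(a − b) = 0. Since 39 ≠ 0, a = b. Thus f is injective.
Solving f(x) = 3: cross-multiplying gives −6x + 3 = 3(−3x − 5), which rearranges to 3x = −18, so x = −6.

-6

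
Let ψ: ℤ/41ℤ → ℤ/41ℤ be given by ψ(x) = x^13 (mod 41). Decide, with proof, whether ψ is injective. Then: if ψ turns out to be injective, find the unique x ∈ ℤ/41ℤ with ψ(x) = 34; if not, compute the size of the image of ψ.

Since 41 is prime, the nonzero elements of ℤ/41ℤ form a cyclic group of order 40.
As gcd(13, 40) = 1, raising to the 13th power is a bijection on this group: if s^13 ≡ t^13 then (st^{−1})^13 = 1, and the only element of order dividing gcd(13, 40) = 1 is 1, so s = t.
With ψ(0) = 0 this makes ψ injective on all of ℤ/41ℤ, hence bijective (finite equal-size domain and codomain). In particular ψ is injective.
Since ψ is injective, we find the preimage of 34. The inverse of x ↦ x^13 on (ℤ/41ℤ)^× is x ↦ x^37, because 13·37 = 481 = 12·40 + 1 ≡ 1 (mod 40) and x^{40} = 1 for x ≠ 0 (Fermat). So ψ⁻¹(34) = 34^37 mod 41.
Repeated squaring mod 41: 34^1 ≡ 34, 34^2 ≡ 34² = 1156 ≡ 8, 34^4 ≡ 8² = 64 ≡ 23, 34^8 ≡ 23² = 529 ≡ 37, 34^16 ≡ 37² = 1369 ≡ 16, 34^32 ≡ 16² = 256 ≡ 10. Since 37 = 32 + 4 + 1, 34^37 ≡ 10·23·34: 10·23 = 230 ≡ 25, then 25·34 = 850 ≡ 30. So 34^37 ≡ 30 (mod 41).
Hence ψ⁻¹(34) = 30.

30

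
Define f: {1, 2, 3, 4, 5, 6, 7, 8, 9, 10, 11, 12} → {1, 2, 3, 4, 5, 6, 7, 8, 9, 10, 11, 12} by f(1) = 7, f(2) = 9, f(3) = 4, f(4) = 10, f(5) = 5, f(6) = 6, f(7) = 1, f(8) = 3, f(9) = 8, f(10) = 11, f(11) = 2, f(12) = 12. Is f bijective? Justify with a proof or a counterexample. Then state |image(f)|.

12

The values 7, 9, 4, 10, 5, 6, 1, 3, 8, 11, 2, 12 are a permutation of {1, 2, 3, 4, 5, 6, 7, 8, 9, 10, 11, 12}: each element appears exactly once.
So f is injective and surjective, hence bijective.
The image of f is {1, 2, 3, 4, 5, 6, 7, 8, 9, 10, 11, 12}, which has 12 elements.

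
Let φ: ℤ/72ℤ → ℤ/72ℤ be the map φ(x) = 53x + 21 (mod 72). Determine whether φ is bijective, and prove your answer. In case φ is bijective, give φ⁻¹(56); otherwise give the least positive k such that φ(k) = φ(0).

If φ(a) = φ(b), then 53a ≡ 53b (mod 72). Because gcd(53, 72) = 1, we may cancel 53 to get a ≡ b (mod 72).
We now compute 53⁻¹ mod 72 explicitly. Euclid's algorithm: 72 = 1·53 + 19, 53 = 2·19 + 15, 19 = 1·15 + 4, 15 = 3·4 + 3, 4 = 1·3 + 1; back-substituting gives 1 = 53·53 − 39·72, so 53⁻¹ ≡ 53 (mod 72).
For any y ∈ ℤ/72ℤ, x = 53(y − 21) mod 72 satisfies φ(x) = 53·53(y − 21) + 21 ≡ y (since 53·53 ≡ 1 mod 72). So every y has a preimage.
Hence φ is bijective.
Since φ is bijective, we find φ⁻¹(56): we need 53x ≡ 56 − 21 ≡ 35 (mod 72). Using 53⁻¹ = 53: x ≡ 53·35 = 1855 = 25·72 + 55, so x = 55.
Check: φ(55) = 53·55 + 21 = 2936 = 40·72 + 56 ≡ 56 (mod 72).

55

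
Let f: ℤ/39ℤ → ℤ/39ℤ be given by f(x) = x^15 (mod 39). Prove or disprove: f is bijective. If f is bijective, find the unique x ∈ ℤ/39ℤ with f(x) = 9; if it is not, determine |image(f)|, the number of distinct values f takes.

f(2): Repeated squaring mod 39: 2^1 ≡ 2, 2^2 ≡ 2² = 4, 2^4 ≡ 4² = 16, 2^8 ≡ 16² = 256 ≡ 22. Since 15 = 8 + 4 + 2 + 1, 2^15 ≡ 22·16·4·2: 22·16 = 352 ≡ 1, then 1·4 = 4, then 4·2 = 8. So 2^15 ≡ 8 (mod 39).
f(5): Repeated squaring mod 39: 5^1 ≡ 5, 5^2 ≡ 5² = 25, 5^4 ≡ 25² = 625 ≡ 1, 5^8 ≡ 1² = 1. Since 15 = 8 + 4 + 2 + 1, 5^15 ≡ 1·1·25·5: 1·1 = 1, then 1·25 = 25, then 25·5 = 125 ≡ 8. So 5^15 ≡ 8 (mod 39).
So f(2) = f(5) = 8 while 2 ≠ 5, hence f is not injective, hence not bijective.
Since f is not bijective, we determine |image(f)|. Computing x^15 mod 39 for each x (by repeated squaring, reducing mod 39 at every step), the values f(0), f(1), …, f(38) are: 0, 1, 8, 27, 25, 8, 21, 31, 5, 27, 25, 5, 12, 13, 14, 21, 1, 38, 21, 34, 5, 18, 1, 38, 18, 25, 26, 27, 34, 14, 12, 34, 8, 18, 31, 14, 12, 31, 38.
The distinct values are {0, 1, 5, 8, 12, 13, 14, 18, 21, 25, 26, 27, 31, 34, 38}; there are 15 of them.

15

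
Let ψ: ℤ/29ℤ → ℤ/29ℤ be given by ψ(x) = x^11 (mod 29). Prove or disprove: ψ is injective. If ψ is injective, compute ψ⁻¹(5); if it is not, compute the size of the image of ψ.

4

Since 29 is prime, the nonzero elements of ℤ/29ℤ form a cyclic group of order 28.
As gcd(11, 28) = 1, raising to the 11th power is a bijection on this group: if s^11 ≡ t^11 then (st^{−1})^11 = 1, and the only element of order dividing gcd(11, 28) = 1 is 1, so s = t.
With ψ(0) = 0 this makes ψ injective on all of ℤ/29ℤ, hence bijective (finite equal-size domain and codomain). In particular ψ is injective.
Since ψ is injective, we find the preimage of 5. The inverse of x ↦ x^11 on (ℤ/29ℤ)^× is x ↦ x^23, because 11·23 = 253 = 9·28 + 1 ≡ 1 (mod 28) and x^{28} = 1 for x ≠ 0 (Fermat). So ψ⁻¹(5) = 5^23 mod 29.
Repeated squaring mod 29: 5^1 ≡ 5, 5^2 ≡ 5² = 25, 5^4 ≡ 25² = 625 ≡ 16, 5^8 ≡ 16² = 256 ≡ 24, 5^16 ≡ 24² = 576 ≡ 25. Since 23 = 16 + 4 + 2 + 1, 5^23 ≡ 25·16·25·5: 25·16 = 400 ≡ 23, then 23·25 = 575 ≡ 24, then 24·5 = 120 ≡ 4. So 5^23 ≡ 4 (mod 29).
Hence ψ⁻¹(5) = 4.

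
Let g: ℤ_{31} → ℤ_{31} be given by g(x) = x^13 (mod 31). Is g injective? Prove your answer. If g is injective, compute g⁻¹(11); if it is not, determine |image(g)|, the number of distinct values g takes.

13

Since 31 is prime, the nonzero elements of ℤ_{31} form a cyclic group of order 30.
As gcd(13, 30) = 1, raising to the 13th power is a bijection on this group: if u^13 ≡ v^13 then (uv^{−1})^13 = 1, and the only element of order dividing gcd(13, 30) = 1 is 1, so u = v.
With g(0) = 0 this makes g injective on all of ℤ_{31}, hence bijective (finite equal-size domain and codomain). In particular g is injective.
Since g is injective, we find the preimage of 11. The inverse of x ↦ x^13 on (ℤ_{31})^× is x ↦ x^7, because 13·7 = 91 = 3·30 + 1 ≡ 1 (mod 30) and x^{30} = 1 for x ≠ 0 (Fermat). So g⁻¹(11) = 11^7 mod 31.
Repeated squaring mod 31: 11^1 ≡ 11, 11^2 ≡ 11² = 121 ≡ 28, 11^4 ≡ 28² = 784 ≡ 9. Since 7 = 4 + 2 + 1, 11^7 ≡ 9·28·11: 9·28 = 252 ≡ 4, then 4·11 = 44 ≡ 13. So 11^7 ≡ 13 (mod 31).
Hence g⁻¹(11) = 13.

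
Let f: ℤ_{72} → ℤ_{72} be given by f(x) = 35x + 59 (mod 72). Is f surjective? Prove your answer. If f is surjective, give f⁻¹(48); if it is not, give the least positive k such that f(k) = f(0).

47

Since gcd(35, 72) = 1, 35 is invertible modulo 72. Euclid's algorithm: 72 = 2·35 + 2, 35 = 17·2 + 1; back-substituting gives 1 = 35·35 − 17·72, so 35⁻¹ ≡ 35 (mod 72).
Then y ↦ 35(y − 59) is a two-sided inverse to f, so every y ∈ ℤ_{72} has a preimage.
Therefore f is surjective.
Since f is surjective, we compute f⁻¹(48): solve 35x + 59 ≡ 48 (mod 72), i.e. 35x ≡ 61 (mod 72).
Multiplying by 35⁻¹ = 35 gives x ≡ 35·61 = 2135 = 29·72 + 47 ≡ 47 (mod 72).
Check: f(47) = 35·47 + 59 = 1704 = 23·72 + 48 ≡ 48 (mod 72).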